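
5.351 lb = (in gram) 2427. Check: 1 lb = 0.45359237 kg, so 5.351 lb = 5.351 * 0.45359237 = 2.4271728 kg. 1 gram = 0.001 kg, so 2.4271728 kg = 2.4271728 / 0.001 = 2427.1728 gram ≈ 2427 gram (4 s.f.).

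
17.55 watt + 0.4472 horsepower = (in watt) 351. Check: 17.55 watt = 17.55 W. 1 horsepower = 745.69987 W, so 0.4472 horsepower = 0.4472 * 745.69987 = 333.47698 W. Sum: 17.55 + 333.47698 = 351.02698 W. 351.02698 W = 351.02698 watt ≈ 351 watt (4 s.f.).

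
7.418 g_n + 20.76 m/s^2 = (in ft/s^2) 1 g_n = 9.80665 m/s^2, so 7.418 g_n = 7.418 * 9.80665 = 72.74573 m/s^2. 20.76 m/s^2 is already in m/s^2. Sum: 72.74573 + 20.76 = 93.50573 m/s^2. 1 ft/s^2 = 0.3048 m/s^2, so 93.50573 m/s^2 = 93.50573 / 0.3048 = 306.77733 ft/s^2 ≈ 306.8 ft/s^2 (4 s.f.). Final answer: 306.8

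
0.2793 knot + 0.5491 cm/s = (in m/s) 1 knot = 0.51444444 m/s, so 0.2793 knot = 0.2793 * 0.51444444 = 0.14368433 m/s. 1 cm/s = 0.01 m/s, so 0.5491 cm/s = 0.5491 * 0.01 = 0.005491 m/s. Sum: 0.14368433 + 0.005491 = 0.14917533 m/s. Result: 0.14917533 m/s ≈ 0.1492 m/s (4 s.f.). Final answer: 0.1492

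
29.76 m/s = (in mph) 1 mph = 0.44704 m/s, so 29.76 m/s = 29.76 / 0.44704 = 66.571224 mph ≈ 66.57 mph (4 s.f.). Final answer: 66.57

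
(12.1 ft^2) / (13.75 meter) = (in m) 1 ft^2 = 0.09290304 m^2, so 12.1 ft^2 = 12.1 * 0.09290304 = 1.1241268 m^2. 13.75 meter = 13.75 m. Combine: 1.1241268 m^2 / 13.75 m = 0.081754675 m. Result: 0.081754675 m ≈ 0.08175 m (4 s.f.). Final answer: 0.08175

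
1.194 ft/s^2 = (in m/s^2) 0.3639. Check: 1 ft/s^2 = 0.3048 m/s^2, so 1.194 ft/s^2 = 1.194 * 0.3048 = 0.3639312 m/s^2. Result: 0.3639312 m/s^2 ≈ 0.3639 m/s^2 (4 s.f.).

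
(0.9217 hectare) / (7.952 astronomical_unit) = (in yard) 1 hectare = 10000 m^2, so 0.9217 hectare = 0.9217 * 10000 = 9217 m^2. 1 astronomical_unit = 1.4959787e+11 m, so 7.952 astronomical_unit = 7.952 * 1.4959787e+11 = 1.1896023e+12 m. Combine: 9217 m^2 / 1.1896023e+12 m = 7.7479677e-09 m. 1 yard = 0.9144 m, so 7.7479677e-09 m = 7.7479677e-09 / 0.9144 = 8.4732806e-09 yard ≈ 8.473e-09 yard (4 s.f.). Final answer: 8.473e-09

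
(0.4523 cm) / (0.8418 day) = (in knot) 1.209e-07. Check: 1 cm = 0.01 m, so 0.4523 cm = 0.4523 * 0.01 = 0.004523 m. 1 day = 86400 s, so 0.8418 day = 0.8418 * 86400 = 72731.52 s. Combine: 0.004523 m / 72731.52 s = 6.2187618e-08 m/s. 1 knot = 0.51444444 m/s, so 6.2187618e-08 m/s = 6.2187618e-08 / 0.51444444 = 1.2088306e-07 knot ≈ 1.209e-07 knot (4 s.f.).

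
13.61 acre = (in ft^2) 5.929e+05. Check: 1 acre = 4046.8564 m^2, so 13.61 acre = 13.61 * 4046.8564 = 55077.716 m^2. 1 ft^2 = 0.09290304 m^2, so 55077.716 m^2 = 55077.716 / 0.09290304 = 592851.6 ft^2 ≈ 5.929e+05 ft^2 (4 s.f.).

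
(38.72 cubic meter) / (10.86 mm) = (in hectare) 0.3565. Check: 38.72 cubic meter = 38.72 m^3. 1 mm = 0.001 m, so 10.86 mm = 10.86 * 0.001 = 0.01086 m. Combine: 38.72 m^3 / 0.01086 m = 3565.3775 m^2. 1 hectare = 10000 m^2, so 3565.3775 m^2 = 3565.3775 / 10000 = 0.35653775 hectare ≈ 0.3565 hectare (4 s.f.).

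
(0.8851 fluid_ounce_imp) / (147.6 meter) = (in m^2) 1.704e-07. Check: 1 fluid_ounce_imp = 2.8413063e-05 m^3, so 0.8851 fluid_ounce_imp = 0.8851 * 2.8413063e-05 = 2.5148402e-05 m^3. 147.6 meter = 147.6 m. Combine: 2.5148402e-05 m^3 / 147.6 m = 1.7038212e-07 m^2. Result: 1.7038212e-07 m^2 ≈ 1.704e-07 m^2 (4 s.f.).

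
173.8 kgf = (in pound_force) 383.2. Check: 1 kgf = 9.80665 N, so 173.8 kgf = 173.8 * 9.80665 = 1704.3958 N. 1 pound_force = 4.4482216 N, so 1704.3958 N = 1704.3958 / 4.4482216 = 383.16341 pound_force ≈ 383.2 pound_force (4 s.f.).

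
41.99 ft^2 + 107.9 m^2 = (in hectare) 0.01118. Check: 1 ft^2 = 0.09290304 m^2, so 41.99 ft^2 = 41.99 * 0.09290304 = 3.9009986 m^2. 107.9 m^2 is already in m^2. Sum: 3.9009986 + 107.9 = 111.801 m^2. 1 hectare = 10000 m^2, so 111.801 m^2 = 111.801 / 10000 = 0.0111801 hectare ≈ 0.01118 hectare (4 s.f.).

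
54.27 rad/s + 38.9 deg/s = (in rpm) 54.27 rad/s is already in rad/s. 1 deg/s = 0.017453293 rad/s, so 38.9 deg/s = 38.9 * 0.017453293 = 0.67893308 rad/s. Sum: 54.27 + 0.67893308 = 54.948933 rad/s. 1 rpm = 0.10471976 rad/s, so 54.948933 rad/s = 54.948933 / 0.10471976 = 524.72366 rpm ≈ 524.7 rpm (4 s.f.). Final answer: 524.7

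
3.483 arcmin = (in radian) 1 arcmin = 0.00029088821 rad, so 3.483 arcmin = 3.483 * 0.00029088821 = 0.0010131636 rad. 0.0010131636 rad = 0.0010131636 radian ≈ 0.001013 radian (4 s.f.). Final answer: 0.001013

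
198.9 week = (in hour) 3.342e+04. Check: 1 week = 604800 s, so 198.9 week = 198.9 * 604800 = 1.2029472e+08 s. 1 hour = 3600 s, so 1.2029472e+08 s = 1.2029472e+08 / 3600 = 33415.2 hour ≈ 3.342e+04 hour (4 s.f.).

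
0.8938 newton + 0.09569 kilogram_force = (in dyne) 0.8938 newton = 0.8938 N. 1 kilogram_force = 9.80665 N, so 0.09569 kilogram_force = 0.09569 * 9.80665 = 0.93839834 N. Sum: 0.8938 + 0.93839834 = 1.8321983 N. 1 dyne = 1e-05 N, so 1.8321983 N = 1.8321983 / 1e-05 = 183219.83 dyne ≈ 1.832e+05 dyne (4 s.f.). Final answer: 1.832e+05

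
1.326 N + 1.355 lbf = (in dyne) 7.353e+05. Check: 1.326 N is already in N. 1 lbf = 4.4482216 N, so 1.355 lbf = 1.355 * 4.4482216 = 6.0273403 N. Sum: 1.326 + 6.0273403 = 7.3533403 N. 1 dyne = 1e-05 N, so 7.3533403 N = 7.3533403 / 1e-05 = 735334.03 dyne ≈ 7.353e+05 dyne (4 s.f.).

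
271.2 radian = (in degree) 271.2 radian = 271.2 rad. 1 degree = 0.017453293 rad, so 271.2 rad = 271.2 / 0.017453293 = 15538.615 degree ≈ 1.554e+04 degree (4 s.f.). Final answer: 1.554e+04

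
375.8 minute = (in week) 1 minute = 60 s, so 375.8 minute = 375.8 * 60 = 22548 s. 1 week = 604800 s, so 22548 s = 22548 / 604800 = 0.037281746 week ≈ 0.03728 week (4 s.f.). Final answer: 0.03728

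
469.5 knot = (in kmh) 869.5. Check: 1 knot = 0.51444444 m/s, so 469.5 knot = 469.5 * 0.51444444 = 241.53167 m/s. 1 kmh = 0.27777778 m/s, so 241.53167 m/s = 241.53167 / 0.27777778 = 869.514 kmh ≈ 869.5 kmh (4 s.f.).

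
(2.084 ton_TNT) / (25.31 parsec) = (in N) 1.116e-08. Check: 1 ton_TNT = 4.184e+09 J, so 2.084 ton_TNT = 2.084 * 4.184e+09 = 8.719456e+09 J. 1 parsec = 3.0856776e+16 m, so 25.31 parsec = 25.31 * 3.0856776e+16 = 7.80985e+17 m. Combine: 8.719456e+09 J / 7.80985e+17 m = 1.1164691e-08 N. Result: 1.1164691e-08 N ≈ 1.116e-08 N (4 s.f.).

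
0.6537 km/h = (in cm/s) 18.16. Check: 1 km/h = 0.27777778 m/s, so 0.6537 km/h = 0.6537 * 0.27777778 = 0.18158333 m/s. 1 cm/s = 0.01 m/s, so 0.18158333 m/s = 0.18158333 / 0.01 = 18.158333 cm/s ≈ 18.16 cm/s (4 s.f.).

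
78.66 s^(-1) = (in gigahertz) 78.66 s^(-1) = 78.66 Hz. 1 gigahertz = 1e+09 Hz, so 78.66 Hz = 78.66 / 1e+09 = 7.866e-08 gigahertz. Final answer: 7.866e-08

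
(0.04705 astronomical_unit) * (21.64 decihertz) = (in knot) 1 astronomical_unit = 1.4959787e+11 m, so 0.04705 astronomical_unit = 0.04705 * 1.4959787e+11 = 7.0385798e+09 m. 1 decihertz = 0.1 Hz, so 21.64 decihertz = 21.64 * 0.1 = 2.164 Hz. Combine: 7.0385798e+09 m * 2.164 Hz = 1.5231487e+10 m/s. 1 knot = 0.51444444 m/s, so 1.5231487e+10 m/s = 1.5231487e+10 / 0.51444444 = 2.9607642e+10 knot ≈ 2.961e+10 knot (4 s.f.). Final answer: 2.961e+10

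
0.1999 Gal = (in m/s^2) 1 Gal = 0.01 m/s^2, so 0.1999 Gal = 0.1999 * 0.01 = 0.001999 m/s^2. Result: 0.001999 m/s^2. Final answer: 0.001999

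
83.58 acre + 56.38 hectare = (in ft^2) 1 acre = 4046.8564 m^2, so 83.58 acre = 83.58 * 4046.8564 = 338236.26 m^2. 1 hectare = 10000 m^2, so 56.38 hectare = 56.38 * 10000 = 563800 m^2. Sum: 338236.26 + 563800 = 902036.26 m^2. 1 ft^2 = 0.09290304 m^2, so 902036.26 m^2 = 902036.26 / 0.09290304 = 9709437.5 ft^2 ≈ 9.709e+06 ft^2 (4 s.f.). Final answer: 9.709e+06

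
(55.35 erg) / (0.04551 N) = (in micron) 1 erg = 1e-07 J, so 55.35 erg = 55.35 * 1e-07 = 5.535e-06 J. 0.04551 N is already in N. Combine: 5.535e-06 J / 0.04551 N = 0.00012162162 m. 1 micron = 1e-06 m, so 0.00012162162 m = 0.00012162162 / 1e-06 = 121.62162 micron ≈ 121.6 micron (4 s.f.). Final answer: 121.6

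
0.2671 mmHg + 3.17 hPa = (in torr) 2.645. Check: 1 mmHg = 133.32237 Pa, so 0.2671 mmHg = 0.2671 * 133.32237 = 35.610405 Pa. 1 hPa = 100 Pa, so 3.17 hPa = 3.17 * 100 = 317 Pa. Sum: 35.610405 + 317 = 352.6104 Pa. 1 torr = 133.32237 Pa, so 352.6104 Pa = 352.6104 / 133.32237 = 2.6447955 torr ≈ 2.645 torr (4 s.f.).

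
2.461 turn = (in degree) 886. Check: 1 turn = 6.2831853 rad, so 2.461 turn = 2.461 * 6.2831853 = 15.462919 rad. 1 degree = 0.017453293 rad, so 15.462919 rad = 15.462919 / 0.017453293 = 885.96 degree ≈ 886 degree (4 s.f.).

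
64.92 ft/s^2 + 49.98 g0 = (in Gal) 5.099e+04. Check: 1 ft/s^2 = 0.3048 m/s^2, so 64.92 ft/s^2 = 64.92 * 0.3048 = 19.787616 m/s^2. 1 g0 = 9.80665 m/s^2, so 49.98 g0 = 49.98 * 9.80665 = 490.13637 m/s^2. Sum: 19.787616 + 490.13637 = 509.92398 m/s^2. 1 Gal = 0.01 m/s^2, so 509.92398 m/s^2 = 509.92398 / 0.01 = 50992.398 Gal ≈ 5.099e+04 Gal (4 s.f.).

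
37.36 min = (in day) 1 min = 60 s, so 37.36 min = 37.36 * 60 = 2241.6 s. 1 day = 86400 s, so 2241.6 s = 2241.6 / 86400 = 0.025944444 day ≈ 0.02594 day (4 s.f.). Final answer: 0.02594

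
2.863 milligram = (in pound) 1 milligram = 1e-06 kg, so 2.863 milligram = 2.863 * 1e-06 = 2.863e-06 kg. 1 pound = 0.45359237 kg, so 2.863e-06 kg = 2.863e-06 / 0.45359237 = 6.3118346e-06 pound ≈ 6.312e-06 pound (4 s.f.). Final answer: 6.312e-06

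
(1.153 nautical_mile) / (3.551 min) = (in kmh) 1 nautical_mile = 1852 m, so 1.153 nautical_mile = 1.153 * 1852 = 2135.356 m. 1 min = 60 s, so 3.551 min = 3.551 * 60 = 213.06 s. Combine: 2135.356 m / 213.06 s = 10.022322 m/s. 1 kmh = 0.27777778 m/s, so 10.022322 m/s = 10.022322 / 0.27777778 = 36.08036 kmh ≈ 36.08 kmh (4 s.f.). Final answer: 36.08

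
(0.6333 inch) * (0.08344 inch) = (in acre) 8.424e-09. Check: 1 inch = 0.0254 m, so 0.6333 inch = 0.6333 * 0.0254 = 0.01608582 m. 1 inch = 0.0254 m, so 0.08344 inch = 0.08344 * 0.0254 = 0.002119376 m. Combine: 0.01608582 m * 0.002119376 m = 3.4091901e-05 m^2. 1 acre = 4046.8564 m^2, so 3.4091901e-05 m^2 = 3.4091901e-05 / 4046.8564 = 8.4242922e-09 acre ≈ 8.424e-09 acre (4 s.f.).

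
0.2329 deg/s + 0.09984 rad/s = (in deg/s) 1 deg/s = 0.017453293 rad/s, so 0.2329 deg/s = 0.2329 * 0.017453293 = 0.0040648718 rad/s. 0.09984 rad/s is already in rad/s. Sum: 0.0040648718 + 0.09984 = 0.10390487 rad/s. 1 deg/s = 0.017453293 rad/s, so 0.10390487 rad/s = 0.10390487 / 0.017453293 = 5.9533106 deg/s ≈ 5.953 deg/s (4 s.f.). Final answer: 5.953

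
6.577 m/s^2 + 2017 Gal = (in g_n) 2.727. Check: 6.577 m/s^2 is already in m/s^2. 1 Gal = 0.01 m/s^2, so 2017 Gal = 2017 * 0.01 = 20.17 m/s^2. Sum: 6.577 + 20.17 = 26.747 m/s^2. 1 g_n = 9.80665 m/s^2, so 26.747 m/s^2 = 26.747 / 9.80665 = 2.727435 g_n ≈ 2.727 g_n (4 s.f.).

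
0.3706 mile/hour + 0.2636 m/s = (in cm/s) 1 mile/hour = 0.44704 m/s, so 0.3706 mile/hour = 0.3706 * 0.44704 = 0.16567302 m/s. 0.2636 m/s is already in m/s. Sum: 0.16567302 + 0.2636 = 0.42927302 m/s. 1 cm/s = 0.01 m/s, so 0.42927302 m/s = 0.42927302 / 0.01 = 42.927302 cm/s ≈ 42.93 cm/s (4 s.f.). Final answer: 42.93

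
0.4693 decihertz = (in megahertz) 1 decihertz = 0.1 Hz, so 0.4693 decihertz = 0.4693 * 0.1 = 0.04693 Hz. 1 megahertz = 1000000 Hz, so 0.04693 Hz = 0.04693 / 1000000 = 4.693e-08 megahertz. Final answer: 4.693e-08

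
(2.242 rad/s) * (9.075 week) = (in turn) 2.242 rad/s is already in rad/s. 1 week = 604800 s, so 9.075 week = 9.075 * 604800 = 5488560 s. Combine: 2.242 rad/s * 5488560 s = 12305352 rad. 1 turn = 6.2831853 rad, so 12305352 rad = 12305352 / 6.2831853 = 1958457.5 turn ≈ 1.958e+06 turn (4 s.f.). Final answer: 1.958e+06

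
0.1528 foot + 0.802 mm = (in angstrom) 1 foot = 0.3048 m, so 0.1528 foot = 0.1528 * 0.3048 = 0.04657344 m. 1 mm = 0.001 m, so 0.802 mm = 0.802 * 0.001 = 0.000802 m. Sum: 0.04657344 + 0.000802 = 0.04737544 m. 1 angstrom = 1e-10 m, so 0.04737544 m = 0.04737544 / 1e-10 = 4.737544e+08 angstrom ≈ 4.738e+08 angstrom (4 s.f.). Final answer: 4.738e+08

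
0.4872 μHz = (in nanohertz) 487.2. Check: 1 μHz = 1e-06 Hz, so 0.4872 μHz = 0.4872 * 1e-06 = 4.872e-07 Hz. 1 nanohertz = 1e-09 Hz, so 4.872e-07 Hz = 4.872e-07 / 1e-09 = 487.2 nanohertz.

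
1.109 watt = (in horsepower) 1.109 watt = 1.109 W. 1 horsepower = 745.69987 W, so 1.109 W = 1.109 / 745.69987 = 0.0014871935 horsepower ≈ 0.001487 horsepower (4 s.f.). Final answer: 0.001487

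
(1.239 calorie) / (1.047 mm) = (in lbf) 1 calorie = 4.184 J, so 1.239 calorie = 1.239 * 4.184 = 5.183976 J. 1 mm = 0.001 m, so 1.047 mm = 1.047 * 0.001 = 0.001047 m. Combine: 5.183976 J / 0.001047 m = 4951.2665 N. 1 lbf = 4.4482216 N, so 4951.2665 N = 4951.2665 / 4.4482216 = 1113.089 lbf ≈ 1113 lbf (4 s.f.). Final answer: 1113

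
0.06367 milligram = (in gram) 1 milligram = 1e-06 kg, so 0.06367 milligram = 0.06367 * 1e-06 = 6.367e-08 kg. 1 gram = 0.001 kg, so 6.367e-08 kg = 6.367e-08 / 0.001 = 6.367e-05 gram. Final answer: 6.367e-05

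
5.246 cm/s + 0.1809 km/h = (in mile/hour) 0.2298. Check: 1 cm/s = 0.01 m/s, so 5.246 cm/s = 5.246 * 0.01 = 0.05246 m/s. 1 km/h = 0.27777778 m/s, so 0.1809 km/h = 0.1809 * 0.27777778 = 0.05025 m/s. Sum: 0.05246 + 0.05025 = 0.10271 m/s. 1 mile/hour = 0.44704 m/s, so 0.10271 m/s = 0.10271 / 0.44704 = 0.22975573 mile/hour ≈ 0.2298 mile/hour (4 s.f.).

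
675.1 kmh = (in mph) 419.5. Check: 1 kmh = 0.27777778 m/s, so 675.1 kmh = 675.1 * 0.27777778 = 187.52778 m/s. 1 mph = 0.44704 m/s, so 187.52778 m/s = 187.52778 / 0.44704 = 419.48769 mph ≈ 419.5 mph (4 s.f.).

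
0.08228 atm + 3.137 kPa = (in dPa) 1.147e+05. Check: 1 atm = 101325 Pa, so 0.08228 atm = 0.08228 * 101325 = 8337.021 Pa. 1 kPa = 1000 Pa, so 3.137 kPa = 3.137 * 1000 = 3137 Pa. Sum: 8337.021 + 3137 = 11474.021 Pa. 1 dPa = 0.1 Pa, so 11474.021 Pa = 11474.021 / 0.1 = 114740.21 dPa ≈ 1.147e+05 dPa (4 s.f.).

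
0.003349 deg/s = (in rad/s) 1 deg/s = 0.017453293 rad/s, so 0.003349 deg/s = 0.003349 * 0.017453293 = 5.8451077e-05 rad/s. Result: 5.8451077e-05 rad/s ≈ 5.845e-05 rad/s (4 s.f.). Final answer: 5.845e-05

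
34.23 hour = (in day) 1 hour = 3600 s, so 34.23 hour = 34.23 * 3600 = 123228 s. 1 day = 86400 s, so 123228 s = 123228 / 86400 = 1.42625 day ≈ 1.426 day (4 s.f.). Final answer: 1.426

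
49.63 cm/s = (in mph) 1.11. Check: 1 cm/s = 0.01 m/s, so 49.63 cm/s = 49.63 * 0.01 = 0.4963 m/s. 1 mph = 0.44704 m/s, so 0.4963 m/s = 0.4963 / 0.44704 = 1.1101915 mph ≈ 1.11 mph (4 s.f.).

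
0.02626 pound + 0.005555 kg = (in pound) 1 pound = 0.45359237 kg, so 0.02626 pound = 0.02626 * 0.45359237 = 0.011911336 kg. 0.005555 kg is already in kg. Sum: 0.011911336 + 0.005555 = 0.017466336 kg. 1 pound = 0.45359237 kg, so 0.017466336 kg = 0.017466336 / 0.45359237 = 0.038506679 pound ≈ 0.03851 pound (4 s.f.). Final answer: 0.03851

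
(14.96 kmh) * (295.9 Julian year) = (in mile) 1 kmh = 0.27777778 m/s, so 14.96 kmh = 14.96 * 0.27777778 = 4.1555556 m/s. 1 Julian year = 31557600 s, so 295.9 Julian year = 295.9 * 31557600 = 9.3378938e+09 s. Combine: 4.1555556 m/s * 9.3378938e+09 s = 3.8804137e+10 m. 1 mile = 1609.344 m, so 3.8804137e+10 m = 3.8804137e+10 / 1609.344 = 24111773 mile ≈ 2.411e+07 mile (4 s.f.). Final answer: 2.411e+07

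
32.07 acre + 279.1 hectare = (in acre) 721.7. Check: 1 acre = 4046.8564 m^2, so 32.07 acre = 32.07 * 4046.8564 = 129782.69 m^2. 1 hectare = 10000 m^2, so 279.1 hectare = 279.1 * 10000 = 2791000 m^2. Sum: 129782.69 + 2791000 = 2920782.7 m^2. 1 acre = 4046.8564 m^2, so 2920782.7 m^2 = 2920782.7 / 4046.8564 = 721.74112 acre ≈ 721.7 acre (4 s.f.).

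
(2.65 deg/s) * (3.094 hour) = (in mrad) 5.152e+05. Check: 1 deg/s = 0.017453293 rad/s, so 2.65 deg/s = 2.65 * 0.017453293 = 0.046251225 rad/s. 1 hour = 3600 s, so 3.094 hour = 3.094 * 3600 = 11138.4 s. Combine: 0.046251225 rad/s * 11138.4 s = 515.16465 rad. 1 mrad = 0.001 rad, so 515.16465 rad = 515.16465 / 0.001 = 515164.65 mrad ≈ 5.152e+05 mrad (4 s.f.).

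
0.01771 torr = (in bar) 1 torr = 133.32237 Pa, so 0.01771 torr = 0.01771 * 133.32237 = 2.3611391 Pa. 1 bar = 100000 Pa, so 2.3611391 Pa = 2.3611391 / 100000 = 2.3611391e-05 bar ≈ 2.361e-05 bar (4 s.f.). Final answer: 2.361e-05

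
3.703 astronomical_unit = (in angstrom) 5.54e+21. Check: 1 astronomical_unit = 1.4959787e+11 m, so 3.703 astronomical_unit = 3.703 * 1.4959787e+11 = 5.5396092e+11 m. 1 angstrom = 1e-10 m, so 5.5396092e+11 m = 5.5396092e+11 / 1e-10 = 5.5396092e+21 angstrom ≈ 5.54e+21 angstrom (4 s.f.).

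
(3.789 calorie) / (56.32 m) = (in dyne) 2.815e+04. Check: 1 calorie = 4.184 J, so 3.789 calorie = 3.789 * 4.184 = 15.853176 J. 56.32 m is already in m. Combine: 15.853176 J / 56.32 m = 0.28148395 N. 1 dyne = 1e-05 N, so 0.28148395 N = 0.28148395 / 1e-05 = 28148.395 dyne ≈ 2.815e+04 dyne (4 s.f.).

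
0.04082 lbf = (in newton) 1 lbf = 4.4482216 N, so 0.04082 lbf = 0.04082 * 4.4482216 = 0.18157641 N. 0.18157641 N = 0.18157641 newton ≈ 0.1816 newton (4 s.f.). Final answer: 0.1816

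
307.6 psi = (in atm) 20.93. Check: 1 psi = 6894.7573 Pa, so 307.6 psi = 307.6 * 6894.7573 = 2120827.3 Pa. 1 atm = 101325 Pa, so 2120827.3 Pa = 2120827.3 / 101325 = 20.930938 atm ≈ 20.93 atm (4 s.f.).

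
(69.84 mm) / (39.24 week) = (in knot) 5.72e-09. Check: 1 mm = 0.001 m, so 69.84 mm = 69.84 * 0.001 = 0.06984 m. 1 week = 604800 s, so 39.24 week = 39.24 * 604800 = 23732352 s. Combine: 0.06984 m / 23732352 s = 2.9428183e-09 m/s. 1 knot = 0.51444444 m/s, so 2.9428183e-09 m/s = 2.9428183e-09 / 0.51444444 = 5.7203812e-09 knot ≈ 5.72e-09 knot (4 s.f.).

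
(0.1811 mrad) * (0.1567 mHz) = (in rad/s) 2.838e-08. Check: 1 mrad = 0.001 rad, so 0.1811 mrad = 0.1811 * 0.001 = 0.0001811 rad. 1 mHz = 0.001 Hz, so 0.1567 mHz = 0.1567 * 0.001 = 0.0001567 Hz. Combine: 0.0001811 rad * 0.0001567 Hz = 2.837837e-08 rad/s. Result: 2.837837e-08 rad/s ≈ 2.838e-08 rad/s (4 s.f.).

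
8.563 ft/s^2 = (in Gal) 1 ft/s^2 = 0.3048 m/s^2, so 8.563 ft/s^2 = 8.563 * 0.3048 = 2.6100024 m/s^2. 1 Gal = 0.01 m/s^2, so 2.6100024 m/s^2 = 2.6100024 / 0.01 = 261.00024 Gal ≈ 261 Gal (4 s.f.). Final answer: 261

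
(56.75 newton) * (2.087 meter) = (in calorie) 56.75 newton = 56.75 N. 2.087 meter = 2.087 m. Combine: 56.75 N * 2.087 m = 118.43725 J. 1 calorie = 4.184 J, so 118.43725 J = 118.43725 / 4.184 = 28.307182 calorie ≈ 28.31 calorie (4 s.f.). Final answer: 28.31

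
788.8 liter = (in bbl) 4.961. Check: 1 liter = 0.001 m^3, so 788.8 liter = 788.8 * 0.001 = 0.7888 m^3. 1 bbl = 0.15898729 m^3, so 0.7888 m^3 = 0.7888 / 0.15898729 = 4.9614027 bbl ≈ 4.961 bbl (4 s.f.).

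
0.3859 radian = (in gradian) 24.57. Check: 0.3859 radian = 0.3859 rad. 1 gradian = 0.015707963 rad, so 0.3859 rad = 0.3859 / 0.015707963 = 24.567157 gradian ≈ 24.57 gradian (4 s.f.).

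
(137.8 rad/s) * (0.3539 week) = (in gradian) 137.8 rad/s is already in rad/s. 1 week = 604800 s, so 0.3539 week = 0.3539 * 604800 = 214038.72 s. Combine: 137.8 rad/s * 214038.72 s = 29494536 rad. 1 gradian = 0.015707963 rad, so 29494536 rad = 29494536 / 0.015707963 = 1.8776805e+09 gradian ≈ 1.878e+09 gradian (4 s.f.). Final answer: 1.878e+09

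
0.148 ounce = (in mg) 4196. Check: 1 ounce = 0.028349523 kg, so 0.148 ounce = 0.148 * 0.028349523 = 0.0041957294 kg. 1 mg = 1e-06 kg, so 0.0041957294 kg = 0.0041957294 / 1e-06 = 4195.7294 mg ≈ 4196 mg (4 s.f.).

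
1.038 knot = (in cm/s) 1 knot = 0.51444444 m/s, so 1.038 knot = 1.038 * 0.51444444 = 0.53399333 m/s. 1 cm/s = 0.01 m/s, so 0.53399333 m/s = 0.53399333 / 0.01 = 53.399333 cm/s ≈ 53.4 cm/s (4 s.f.). Final answer: 53.4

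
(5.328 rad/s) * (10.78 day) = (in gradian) 5.328 rad/s is already in rad/s. 1 day = 86400 s, so 10.78 day = 10.78 * 86400 = 931392 s. Combine: 5.328 rad/s * 931392 s = 4962456.6 rad. 1 gradian = 0.015707963 rad, so 4962456.6 rad = 4962456.6 / 0.015707963 = 3.159198e+08 gradian ≈ 3.159e+08 gradian (4 s.f.). Final answer: 3.159e+08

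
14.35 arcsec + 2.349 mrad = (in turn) 1 arcsec = 4.8481368e-06 rad, so 14.35 arcsec = 14.35 * 4.8481368e-06 = 6.9570763e-05 rad. 1 mrad = 0.001 rad, so 2.349 mrad = 2.349 * 0.001 = 0.002349 rad. Sum: 6.9570763e-05 + 0.002349 = 0.0024185708 rad. 1 turn = 6.2831853 rad, so 0.0024185708 rad = 0.0024185708 / 6.2831853 = 0.00038492749 turn ≈ 0.0003849 turn (4 s.f.). Final answer: 0.0003849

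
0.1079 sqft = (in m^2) 0.01002. Check: 1 sqft = 0.09290304 m^2, so 0.1079 sqft = 0.1079 * 0.09290304 = 0.010024238 m^2. Result: 0.010024238 m^2 ≈ 0.01002 m^2 (4 s.f.).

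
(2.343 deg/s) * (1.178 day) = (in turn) 1 deg/s = 0.017453293 rad/s, so 2.343 deg/s = 2.343 * 0.017453293 = 0.040893064 rad/s. 1 day = 86400 s, so 1.178 day = 1.178 * 86400 = 101779.2 s. Combine: 0.040893064 rad/s * 101779.2 s = 4162.0634 rad. 1 turn = 6.2831853 rad, so 4162.0634 rad = 4162.0634 / 6.2831853 = 662.41296 turn ≈ 662.4 turn (4 s.f.). Final answer: 662.4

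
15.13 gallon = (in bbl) 1 gallon = 0.0037854118 m^3, so 15.13 gallon = 15.13 * 0.0037854118 = 0.05727328 m^3. 1 bbl = 0.15898729 m^3, so 0.05727328 m^3 = 0.05727328 / 0.15898729 = 0.3602381 bbl ≈ 0.3602 bbl (4 s.f.). Final answer: 0.3602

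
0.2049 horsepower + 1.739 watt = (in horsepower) 1 horsepower = 745.69987 W, so 0.2049 horsepower = 0.2049 * 745.69987 = 152.7939 W. 1.739 watt = 1.739 W. Sum: 152.7939 + 1.739 = 154.5329 W. 1 horsepower = 745.69987 W, so 154.5329 W = 154.5329 / 745.69987 = 0.20723204 horsepower ≈ 0.2072 horsepower (4 s.f.). Final answer: 0.2072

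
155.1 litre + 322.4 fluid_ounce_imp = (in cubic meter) 0.1643. Check: 1 litre = 0.001 m^3, so 155.1 litre = 155.1 * 0.001 = 0.1551 m^3. 1 fluid_ounce_imp = 2.8413063e-05 m^3, so 322.4 fluid_ounce_imp = 322.4 * 2.8413063e-05 = 0.0091603713 m^3. Sum: 0.1551 + 0.0091603713 = 0.16426037 m^3. 0.16426037 m^3 = 0.16426037 cubic meter ≈ 0.1643 cubic meter (4 s.f.).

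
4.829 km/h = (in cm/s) 1 km/h = 0.27777778 m/s, so 4.829 km/h = 4.829 * 0.27777778 = 1.3413889 m/s. 1 cm/s = 0.01 m/s, so 1.3413889 m/s = 1.3413889 / 0.01 = 134.13889 cm/s ≈ 134.1 cm/s (4 s.f.). Final answer: 134.1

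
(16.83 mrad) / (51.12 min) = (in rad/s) 1 mrad = 0.001 rad, so 16.83 mrad = 16.83 * 0.001 = 0.01683 rad. 1 min = 60 s, so 51.12 min = 51.12 * 60 = 3067.2 s. Combine: 0.01683 rad / 3067.2 s = 5.4870892e-06 rad/s. Result: 5.4870892e-06 rad/s ≈ 5.487e-06 rad/s (4 s.f.). Final answer: 5.487e-06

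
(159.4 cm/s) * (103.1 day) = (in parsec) 4.602e-10. Check: 1 cm/s = 0.01 m/s, so 159.4 cm/s = 159.4 * 0.01 = 1.594 m/s. 1 day = 86400 s, so 103.1 day = 103.1 * 86400 = 8907840 s. Combine: 1.594 m/s * 8907840 s = 14199097 m. 1 parsec = 3.0856776e+16 m, so 14199097 m = 14199097 / 3.0856776e+16 = 4.6016139e-10 parsec ≈ 4.602e-10 parsec (4 s.f.).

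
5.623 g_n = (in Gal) 1 g_n = 9.80665 m/s^2, so 5.623 g_n = 5.623 * 9.80665 = 55.142793 m/s^2. 1 Gal = 0.01 m/s^2, so 55.142793 m/s^2 = 55.142793 / 0.01 = 5514.2793 Gal ≈ 5514 Gal (4 s.f.). Final answer: 5514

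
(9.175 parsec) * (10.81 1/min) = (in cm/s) 5.101e+18. Check: 1 parsec = 3.0856776e+16 m, so 9.175 parsec = 9.175 * 3.0856776e+16 = 2.8311092e+17 m. 1 1/min = 0.016666667 Hz, so 10.81 1/min = 10.81 * 0.016666667 = 0.18016667 Hz. Combine: 2.8311092e+17 m * 0.18016667 Hz = 5.100715e+16 m/s. 1 cm/s = 0.01 m/s, so 5.100715e+16 m/s = 5.100715e+16 / 0.01 = 5.100715e+18 cm/s ≈ 5.101e+18 cm/s (4 s.f.).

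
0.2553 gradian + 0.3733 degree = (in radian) 1 gradian = 0.015707963 rad, so 0.2553 gradian = 0.2553 * 0.015707963 = 0.004010243 rad. 1 degree = 0.017453293 rad, so 0.3733 degree = 0.3733 * 0.017453293 = 0.0065153141 rad. Sum: 0.004010243 + 0.0065153141 = 0.010525557 rad. 0.010525557 rad = 0.010525557 radian ≈ 0.01053 radian (4 s.f.). Final answer: 0.01053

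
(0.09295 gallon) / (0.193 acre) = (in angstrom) 4505. Check: 1 gallon = 0.0037854118 m^3, so 0.09295 gallon = 0.09295 * 0.0037854118 = 0.00035185403 m^3. 1 acre = 4046.8564 m^2, so 0.193 acre = 0.193 * 4046.8564 = 781.04329 m^2. Combine: 0.00035185403 m^3 / 781.04329 m^2 = 4.5049235e-07 m. 1 angstrom = 1e-10 m, so 4.5049235e-07 m = 4.5049235e-07 / 1e-10 = 4504.9235 angstrom ≈ 4505 angstrom (4 s.f.).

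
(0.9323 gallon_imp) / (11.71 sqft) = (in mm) 1 gallon_imp = 0.00454609 m^3, so 0.9323 gallon_imp = 0.9323 * 0.00454609 = 0.0042383197 m^3. 1 sqft = 0.09290304 m^2, so 11.71 sqft = 11.71 * 0.09290304 = 1.0878946 m^2. Combine: 0.0042383197 m^3 / 1.0878946 m^2 = 0.0038958919 m. 1 mm = 0.001 m, so 0.0038958919 m = 0.0038958919 / 0.001 = 3.8958919 mm ≈ 3.896 mm (4 s.f.). Final answer: 3.896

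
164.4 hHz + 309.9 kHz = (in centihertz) 3.263e+07. Check: 1 hHz = 100 Hz, so 164.4 hHz = 164.4 * 100 = 16440 Hz. 1 kHz = 1000 Hz, so 309.9 kHz = 309.9 * 1000 = 309900 Hz. Sum: 16440 + 309900 = 326340 Hz. 1 centihertz = 0.01 Hz, so 326340 Hz = 326340 / 0.01 = 32634000 centihertz ≈ 3.263e+07 centihertz (4 s.f.).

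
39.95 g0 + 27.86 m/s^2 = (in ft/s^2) 1 g0 = 9.80665 m/s^2, so 39.95 g0 = 39.95 * 9.80665 = 391.77567 m/s^2. 27.86 m/s^2 is already in m/s^2. Sum: 391.77567 + 27.86 = 419.63567 m/s^2. 1 ft/s^2 = 0.3048 m/s^2, so 419.63567 m/s^2 = 419.63567 / 0.3048 = 1376.7574 ft/s^2 ≈ 1377 ft/s^2 (4 s.f.). Final answer: 1377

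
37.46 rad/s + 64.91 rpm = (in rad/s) 37.46 rad/s is already in rad/s. 1 rpm = 0.10471976 rad/s, so 64.91 rpm = 64.91 * 0.10471976 = 6.7973593 rad/s. Sum: 37.46 + 6.7973593 = 44.257359 rad/s. Result: 44.257359 rad/s ≈ 44.26 rad/s (4 s.f.). Final answer: 44.26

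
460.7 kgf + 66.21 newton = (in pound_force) 1 kgf = 9.80665 N, so 460.7 kgf = 460.7 * 9.80665 = 4517.9237 N. 66.21 newton = 66.21 N. Sum: 4517.9237 + 66.21 = 4584.1337 N. 1 pound_force = 4.4482216 N, so 4584.1337 N = 4584.1337 / 4.4482216 = 1030.5542 pound_force ≈ 1031 pound_force (4 s.f.). Final answer: 1031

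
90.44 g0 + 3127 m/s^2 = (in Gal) 4.014e+05. Check: 1 g0 = 9.80665 m/s^2, so 90.44 g0 = 90.44 * 9.80665 = 886.91343 m/s^2. 3127 m/s^2 is already in m/s^2. Sum: 886.91343 + 3127 = 4013.9134 m/s^2. 1 Gal = 0.01 m/s^2, so 4013.9134 m/s^2 = 4013.9134 / 0.01 = 401391.34 Gal ≈ 4.014e+05 Gal (4 s.f.).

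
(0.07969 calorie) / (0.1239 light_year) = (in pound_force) 6.395e-17. Check: 1 calorie = 4.184 J, so 0.07969 calorie = 0.07969 * 4.184 = 0.33342296 J. 1 light_year = 9.4607305e+15 m, so 0.1239 light_year = 0.1239 * 9.4607305e+15 = 1.1721845e+15 m. Combine: 0.33342296 J / 1.1721845e+15 m = 2.844458e-16 N. 1 pound_force = 4.4482216 N, so 2.844458e-16 N = 2.844458e-16 / 4.4482216 = 6.394596e-17 pound_force ≈ 6.395e-17 pound_force (4 s.f.).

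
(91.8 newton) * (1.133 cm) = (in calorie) 91.8 newton = 91.8 N. 1 cm = 0.01 m, so 1.133 cm = 1.133 * 0.01 = 0.01133 m. Combine: 91.8 N * 0.01133 m = 1.040094 J. 1 calorie = 4.184 J, so 1.040094 J = 1.040094 / 4.184 = 0.24858843 calorie ≈ 0.2486 calorie (4 s.f.). Final answer: 0.2486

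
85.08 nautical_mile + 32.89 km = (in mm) 1 nautical_mile = 1852 m, so 85.08 nautical_mile = 85.08 * 1852 = 157568.16 m. 1 km = 1000 m, so 32.89 km = 32.89 * 1000 = 32890 m. Sum: 157568.16 + 32890 = 190458.16 m. 1 mm = 0.001 m, so 190458.16 m = 190458.16 / 0.001 = 1.9045816e+08 mm ≈ 1.905e+08 mm (4 s.f.). Final answer: 1.905e+08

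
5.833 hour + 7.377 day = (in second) 1 hour = 3600 s, so 5.833 hour = 5.833 * 3600 = 20998.8 s. 1 day = 86400 s, so 7.377 day = 7.377 * 86400 = 637372.8 s. Sum: 20998.8 + 637372.8 = 658371.6 s. 658371.6 s = 658371.6 second ≈ 6.584e+05 second (4 s.f.). Final answer: 6.584e+05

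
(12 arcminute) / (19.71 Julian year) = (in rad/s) 5.612e-12. Check: 1 arcminute = 0.00029088821 rad, so 12 arcminute = 12 * 0.00029088821 = 0.0034906585 rad. 1 Julian year = 31557600 s, so 19.71 Julian year = 19.71 * 31557600 = 6.220003e+08 s. Combine: 0.0034906585 rad / 6.220003e+08 s = 5.6119885e-12 rad/s. Result: 5.6119885e-12 rad/s ≈ 5.612e-12 rad/s (4 s.f.).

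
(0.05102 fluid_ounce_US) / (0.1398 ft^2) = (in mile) 7.219e-08. Check: 1 fluid_ounce_US = 2.957353e-05 m^3, so 0.05102 fluid_ounce_US = 0.05102 * 2.957353e-05 = 1.5088415e-06 m^3. 1 ft^2 = 0.09290304 m^2, so 0.1398 ft^2 = 0.1398 * 0.09290304 = 0.012987845 m^2. Combine: 1.5088415e-06 m^3 / 0.012987845 m^2 = 0.00011617335 m. 1 mile = 1609.344 m, so 0.00011617335 m = 0.00011617335 / 1609.344 = 7.2186774e-08 mile ≈ 7.219e-08 mile (4 s.f.).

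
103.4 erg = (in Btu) 9.8e-09. Check: 1 erg = 1e-07 J, so 103.4 erg = 103.4 * 1e-07 = 1.034e-05 J. 1 Btu = 1055.0559 J, so 1.034e-05 J = 1.034e-05 / 1055.0559 = 9.800429e-09 Btu ≈ 9.8e-09 Btu (4 s.f.).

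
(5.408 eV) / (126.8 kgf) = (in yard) 1 eV = 1.6021766e-19 J, so 5.408 eV = 5.408 * 1.6021766e-19 = 8.6645712e-19 J. 1 kgf = 9.80665 N, so 126.8 kgf = 126.8 * 9.80665 = 1243.4832 N. Combine: 8.6645712e-19 J / 1243.4832 N = 6.967984e-22 m. 1 yard = 0.9144 m, so 6.967984e-22 m = 6.967984e-22 / 0.9144 = 7.62028e-22 yard ≈ 7.62e-22 yard (4 s.f.). Final answer: 7.62e-22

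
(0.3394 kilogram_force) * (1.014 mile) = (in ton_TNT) 1.298e-06. Check: 1 kilogram_force = 9.80665 N, so 0.3394 kilogram_force = 0.3394 * 9.80665 = 3.328377 N. 1 mile = 1609.344 m, so 1.014 mile = 1.014 * 1609.344 = 1631.8748 m. Combine: 3.328377 N * 1631.8748 m = 5431.4946 J. 1 ton_TNT = 4.184e+09 J, so 5431.4946 J = 5431.4946 / 4.184e+09 = 1.2981584e-06 ton_TNT ≈ 1.298e-06 ton_TNT (4 s.f.).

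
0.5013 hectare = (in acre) 1 hectare = 10000 m^2, so 0.5013 hectare = 0.5013 * 10000 = 5013 m^2. 1 acre = 4046.8564 m^2, so 5013 m^2 = 5013 / 4046.8564 = 1.2387393 acre ≈ 1.239 acre (4 s.f.). Final answer: 1.239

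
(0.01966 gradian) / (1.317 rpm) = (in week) 3.702e-09. Check: 1 gradian = 0.015707963 rad, so 0.01966 gradian = 0.01966 * 0.015707963 = 0.00030881856 rad. 1 rpm = 0.10471976 rad/s, so 1.317 rpm = 1.317 * 0.10471976 = 0.13791592 rad/s. Combine: 0.00030881856 rad / 0.13791592 rad/s = 0.00223918 s. 1 week = 604800 s, so 0.00223918 s = 0.00223918 / 604800 = 3.7023478e-09 week ≈ 3.702e-09 week (4 s.f.).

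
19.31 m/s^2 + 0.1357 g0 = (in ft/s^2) 67.72. Check: 19.31 m/s^2 is already in m/s^2. 1 g0 = 9.80665 m/s^2, so 0.1357 g0 = 0.1357 * 9.80665 = 1.3307624 m/s^2. Sum: 19.31 + 1.3307624 = 20.640762 m/s^2. 1 ft/s^2 = 0.3048 m/s^2, so 20.640762 m/s^2 = 20.640762 / 0.3048 = 67.719037 ft/s^2 ≈ 67.72 ft/s^2 (4 s.f.).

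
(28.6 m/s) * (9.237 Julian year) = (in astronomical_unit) 28.6 m/s is already in m/s. 1 Julian year = 31557600 s, so 9.237 Julian year = 9.237 * 31557600 = 2.9149755e+08 s. Combine: 28.6 m/s * 2.9149755e+08 s = 8.33683e+09 m. 1 astronomical_unit = 1.4959787e+11 m, so 8.33683e+09 m = 8.33683e+09 / 1.4959787e+11 = 0.055728266 astronomical_unit ≈ 0.05573 astronomical_unit (4 s.f.). Final answer: 0.05573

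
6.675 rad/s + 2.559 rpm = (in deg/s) 397.8. Check: 6.675 rad/s is already in rad/s. 1 rpm = 0.10471976 rad/s, so 2.559 rpm = 2.559 * 0.10471976 = 0.26797785 rad/s. Sum: 6.675 + 0.26797785 = 6.9429779 rad/s. 1 deg/s = 0.017453293 rad/s, so 6.9429779 rad/s = 6.9429779 / 0.017453293 = 397.80333 deg/s ≈ 397.8 deg/s (4 s.f.).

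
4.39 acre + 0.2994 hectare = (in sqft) 1 acre = 4046.8564 m^2, so 4.39 acre = 4.39 * 4046.8564 = 17765.7 m^2. 1 hectare = 10000 m^2, so 0.2994 hectare = 0.2994 * 10000 = 2994 m^2. Sum: 17765.7 + 2994 = 20759.7 m^2. 1 sqft = 0.09290304 m^2, so 20759.7 m^2 = 20759.7 / 0.09290304 = 223455.55 sqft ≈ 2.235e+05 sqft (4 s.f.). Final answer: 2.235e+05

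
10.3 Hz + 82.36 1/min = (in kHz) 10.3 Hz is already in Hz. 1 1/min = 0.016666667 Hz, so 82.36 1/min = 82.36 * 0.016666667 = 1.3726667 Hz. Sum: 10.3 + 1.3726667 = 11.672667 Hz. 1 kHz = 1000 Hz, so 11.672667 Hz = 11.672667 / 1000 = 0.011672667 kHz ≈ 0.01167 kHz (4 s.f.). Final answer: 0.01167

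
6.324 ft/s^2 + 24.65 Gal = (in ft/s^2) 7.133. Check: 1 ft/s^2 = 0.3048 m/s^2, so 6.324 ft/s^2 = 6.324 * 0.3048 = 1.9275552 m/s^2. 1 Gal = 0.01 m/s^2, so 24.65 Gal = 24.65 * 0.01 = 0.2465 m/s^2. Sum: 1.9275552 + 0.2465 = 2.1740552 m/s^2. 1 ft/s^2 = 0.3048 m/s^2, so 2.1740552 m/s^2 = 2.1740552 / 0.3048 = 7.132727 ft/s^2 ≈ 7.133 ft/s^2 (4 s.f.).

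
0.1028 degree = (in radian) 1 degree = 0.017453293 rad, so 0.1028 degree = 0.1028 * 0.017453293 = 0.0017941985 rad. 0.0017941985 rad = 0.0017941985 radian ≈ 0.001794 radian (4 s.f.). Final answer: 0.001794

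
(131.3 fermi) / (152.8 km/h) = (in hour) 1 fermi = 1e-15 m, so 131.3 fermi = 131.3 * 1e-15 = 1.313e-13 m. 1 km/h = 0.27777778 m/s, so 152.8 km/h = 152.8 * 0.27777778 = 42.444444 m/s. Combine: 1.313e-13 m / 42.444444 m/s = 3.0934555e-15 s. 1 hour = 3600 s, so 3.0934555e-15 s = 3.0934555e-15 / 3600 = 8.5929319e-19 hour ≈ 8.593e-19 hour (4 s.f.). Final answer: 8.593e-19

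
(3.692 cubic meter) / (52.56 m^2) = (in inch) 3.692 cubic meter = 3.692 m^3. 52.56 m^2 is already in m^2. Combine: 3.692 m^3 / 52.56 m^2 = 0.070243531 m. 1 inch = 0.0254 m, so 0.070243531 m = 0.070243531 / 0.0254 = 2.7654934 inch ≈ 2.765 inch (4 s.f.). Final answer: 2.765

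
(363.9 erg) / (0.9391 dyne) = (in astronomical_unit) 1 erg = 1e-07 J, so 363.9 erg = 363.9 * 1e-07 = 3.639e-05 J. 1 dyne = 1e-05 N, so 0.9391 dyne = 0.9391 * 1e-05 = 9.391e-06 N. Combine: 3.639e-05 J / 9.391e-06 N = 3.8749867 m. 1 astronomical_unit = 1.4959787e+11 m, so 3.8749867 m = 3.8749867 / 1.4959787e+11 = 2.5902686e-11 astronomical_unit ≈ 2.59e-11 astronomical_unit (4 s.f.). Final answer: 2.59e-11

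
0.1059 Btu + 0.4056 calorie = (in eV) 1 Btu = 1055.0559 J, so 0.1059 Btu = 0.1059 * 1055.0559 = 111.73041 J. 1 calorie = 4.184 J, so 0.4056 calorie = 0.4056 * 4.184 = 1.6970304 J. Sum: 111.73041 + 1.6970304 = 113.42745 J. 1 eV = 1.6021766e-19 J, so 113.42745 J = 113.42745 / 1.6021766e-19 = 7.0795843e+20 eV ≈ 7.08e+20 eV (4 s.f.). Final answer: 7.08e+20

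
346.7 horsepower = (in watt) 2.585e+05. Check: 1 horsepower = 745.69987 W, so 346.7 horsepower = 346.7 * 745.69987 = 258534.15 W. 258534.15 W = 258534.15 watt ≈ 2.585e+05 watt (4 s.f.).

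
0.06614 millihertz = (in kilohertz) 1 millihertz = 0.001 Hz, so 0.06614 millihertz = 0.06614 * 0.001 = 6.614e-05 Hz. 1 kilohertz = 1000 Hz, so 6.614e-05 Hz = 6.614e-05 / 1000 = 6.614e-08 kilohertz. Final answer: 6.614e-08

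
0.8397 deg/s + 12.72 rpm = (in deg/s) 1 deg/s = 0.017453293 rad/s, so 0.8397 deg/s = 0.8397 * 0.017453293 = 0.01465553 rad/s. 1 rpm = 0.10471976 rad/s, so 12.72 rpm = 12.72 * 0.10471976 = 1.3320353 rad/s. Sum: 0.01465553 + 1.3320353 = 1.3466908 rad/s. 1 deg/s = 0.017453293 rad/s, so 1.3466908 rad/s = 1.3466908 / 0.017453293 = 77.1597 deg/s ≈ 77.16 deg/s (4 s.f.). Final answer: 77.16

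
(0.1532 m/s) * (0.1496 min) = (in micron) 0.1532 m/s is already in m/s. 1 min = 60 s, so 0.1496 min = 0.1496 * 60 = 8.976 s. Combine: 0.1532 m/s * 8.976 s = 1.3751232 m. 1 micron = 1e-06 m, so 1.3751232 m = 1.3751232 / 1e-06 = 1375123.2 micron ≈ 1.375e+06 micron (4 s.f.). Final answer: 1.375e+06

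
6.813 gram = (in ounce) 0.2403. Check: 1 gram = 0.001 kg, so 6.813 gram = 6.813 * 0.001 = 0.006813 kg. 1 ounce = 0.028349523 kg, so 0.006813 kg = 0.006813 / 0.028349523 = 0.2403215 ounce ≈ 0.2403 ounce (4 s.f.).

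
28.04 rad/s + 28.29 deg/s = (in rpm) 272.5. Check: 28.04 rad/s is already in rad/s. 1 deg/s = 0.017453293 rad/s, so 28.29 deg/s = 28.29 * 0.017453293 = 0.49375365 rad/s. Sum: 28.04 + 0.49375365 = 28.533754 rad/s. 1 rpm = 0.10471976 rad/s, so 28.533754 rad/s = 28.533754 / 0.10471976 = 272.47728 rpm ≈ 272.5 rpm (4 s.f.).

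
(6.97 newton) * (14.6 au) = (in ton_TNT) 3638. Check: 6.97 newton = 6.97 N. 1 au = 1.4959787e+11 m, so 14.6 au = 14.6 * 1.4959787e+11 = 2.1841289e+12 m. Combine: 6.97 N * 2.1841289e+12 m = 1.5223379e+13 J. 1 ton_TNT = 4.184e+09 J, so 1.5223379e+13 J = 1.5223379e+13 / 4.184e+09 = 3638.4748 ton_TNT ≈ 3638 ton_TNT (4 s.f.).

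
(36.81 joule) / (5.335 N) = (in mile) 0.004287. Check: 36.81 joule = 36.81 J. 5.335 N is already in N. Combine: 36.81 J / 5.335 N = 6.8997188 m. 1 mile = 1609.344 m, so 6.8997188 m = 6.8997188 / 1609.344 = 0.0042872865 mile ≈ 0.004287 mile (4 s.f.).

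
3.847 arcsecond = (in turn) 2.968e-06. Check: 1 arcsecond = 4.8481368e-06 rad, so 3.847 arcsecond = 3.847 * 4.8481368e-06 = 1.8650782e-05 rad. 1 turn = 6.2831853 rad, so 1.8650782e-05 rad = 1.8650782e-05 / 6.2831853 = 2.9683642e-06 turn ≈ 2.968e-06 turn (4 s.f.).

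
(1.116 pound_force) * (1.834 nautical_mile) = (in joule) 1 pound_force = 4.4482216 N, so 1.116 pound_force = 1.116 * 4.4482216 = 4.9642153 N. 1 nautical_mile = 1852 m, so 1.834 nautical_mile = 1.834 * 1852 = 3396.568 m. Combine: 4.9642153 N * 3396.568 m = 16861.295 J. 16861.295 J = 16861.295 joule ≈ 1.686e+04 joule (4 s.f.). Final answer: 1.686e+04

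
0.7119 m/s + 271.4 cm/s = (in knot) 0.7119 m/s is already in m/s. 1 cm/s = 0.01 m/s, so 271.4 cm/s = 271.4 * 0.01 = 2.714 m/s. Sum: 0.7119 + 2.714 = 3.4259 m/s. 1 knot = 0.51444444 m/s, so 3.4259 m/s = 3.4259 / 0.51444444 = 6.6594168 knot ≈ 6.659 knot (4 s.f.). Final answer: 6.659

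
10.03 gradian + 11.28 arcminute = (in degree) 9.215. Check: 1 gradian = 0.015707963 rad, so 10.03 gradian = 10.03 * 0.015707963 = 0.15755087 rad. 1 arcminute = 0.00029088821 rad, so 11.28 arcminute = 11.28 * 0.00029088821 = 0.003281219 rad. Sum: 0.15755087 + 0.003281219 = 0.16083209 rad. 1 degree = 0.017453293 rad, so 0.16083209 rad = 0.16083209 / 0.017453293 = 9.215 degree.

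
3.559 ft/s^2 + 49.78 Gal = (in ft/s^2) 5.192. Check: 1 ft/s^2 = 0.3048 m/s^2, so 3.559 ft/s^2 = 3.559 * 0.3048 = 1.0847832 m/s^2. 1 Gal = 0.01 m/s^2, so 49.78 Gal = 49.78 * 0.01 = 0.4978 m/s^2. Sum: 1.0847832 + 0.4978 = 1.5825832 m/s^2. 1 ft/s^2 = 0.3048 m/s^2, so 1.5825832 m/s^2 = 1.5825832 / 0.3048 = 5.1922021 ft/s^2 ≈ 5.192 ft/s^2 (4 s.f.).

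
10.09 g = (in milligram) 1 g = 0.001 kg, so 10.09 g = 10.09 * 0.001 = 0.01009 kg. 1 milligram = 1e-06 kg, so 0.01009 kg = 0.01009 / 1e-06 = 10090 milligram ≈ 1.009e+04 milligram (4 s.f.). Final answer: 1.009e+04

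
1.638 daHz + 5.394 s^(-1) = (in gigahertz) 2.177e-08. Check: 1 daHz = 10 Hz, so 1.638 daHz = 1.638 * 10 = 16.38 Hz. 5.394 s^(-1) = 5.394 Hz. Sum: 16.38 + 5.394 = 21.774 Hz. 1 gigahertz = 1e+09 Hz, so 21.774 Hz = 21.774 / 1e+09 = 2.1774e-08 gigahertz ≈ 2.177e-08 gigahertz (4 s.f.).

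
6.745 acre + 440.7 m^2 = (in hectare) 2.774. Check: 1 acre = 4046.8564 m^2, so 6.745 acre = 6.745 * 4046.8564 = 27296.047 m^2. 440.7 m^2 is already in m^2. Sum: 27296.047 + 440.7 = 27736.747 m^2. 1 hectare = 10000 m^2, so 27736.747 m^2 = 27736.747 / 10000 = 2.7736747 hectare ≈ 2.774 hectare (4 s.f.).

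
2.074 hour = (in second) 7466. Check: 1 hour = 3600 s, so 2.074 hour = 2.074 * 3600 = 7466.4 s. 7466.4 s = 7466.4 second ≈ 7466 second (4 s.f.).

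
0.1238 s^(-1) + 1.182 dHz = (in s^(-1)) 0.242. Check: 0.1238 s^(-1) = 0.1238 Hz. 1 dHz = 0.1 Hz, so 1.182 dHz = 1.182 * 0.1 = 0.1182 Hz. Sum: 0.1238 + 0.1182 = 0.242 Hz. 0.242 Hz = 0.242 s^(-1).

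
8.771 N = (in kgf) 0.8944. Check: 1 kgf = 9.80665 N, so 8.771 N = 8.771 / 9.80665 = 0.89439309 kgf ≈ 0.8944 kgf (4 s.f.).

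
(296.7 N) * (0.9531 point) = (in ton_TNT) 2.384e-11. Check: 296.7 N is already in N. 1 point = 0.00035277778 m, so 0.9531 point = 0.9531 * 0.00035277778 = 0.0003362325 m. Combine: 296.7 N * 0.0003362325 m = 0.099760183 J. 1 ton_TNT = 4.184e+09 J, so 0.099760183 J = 0.099760183 / 4.184e+09 = 2.3843256e-11 ton_TNT ≈ 2.384e-11 ton_TNT (4 s.f.).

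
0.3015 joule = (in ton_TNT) 7.206e-11. Check: 0.3015 joule = 0.3015 J. 1 ton_TNT = 4.184e+09 J, so 0.3015 J = 0.3015 / 4.184e+09 = 7.2060229e-11 ton_TNT ≈ 7.206e-11 ton_TNT (4 s.f.).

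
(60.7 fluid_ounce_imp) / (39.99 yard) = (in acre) 1.165e-08. Check: 1 fluid_ounce_imp = 2.8413063e-05 m^3, so 60.7 fluid_ounce_imp = 60.7 * 2.8413063e-05 = 0.0017246729 m^3. 1 yard = 0.9144 m, so 39.99 yard = 39.99 * 0.9144 = 36.566856 m. Combine: 0.0017246729 m^3 / 36.566856 m = 4.7164922e-05 m^2. 1 acre = 4046.8564 m^2, so 4.7164922e-05 m^2 = 4.7164922e-05 / 4046.8564 = 1.1654706e-08 acre ≈ 1.165e-08 acre (4 s.f.).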